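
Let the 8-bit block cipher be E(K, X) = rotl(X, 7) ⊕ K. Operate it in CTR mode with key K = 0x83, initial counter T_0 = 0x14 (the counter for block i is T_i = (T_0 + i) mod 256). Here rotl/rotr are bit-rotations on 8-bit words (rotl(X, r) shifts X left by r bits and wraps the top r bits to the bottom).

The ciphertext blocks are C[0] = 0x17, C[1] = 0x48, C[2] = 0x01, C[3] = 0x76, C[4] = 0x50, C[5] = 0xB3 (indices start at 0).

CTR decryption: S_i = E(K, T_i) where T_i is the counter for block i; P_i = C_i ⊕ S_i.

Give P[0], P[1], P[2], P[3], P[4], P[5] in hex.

P[0] = 0x9E, P[1] = 0x41, P[2] = 0x89, P[3] = 0x7E, P[4] = 0xDF, P[5] = 0xBC

P[0]: T = 0x14, S = E(K, T) = 0x89; 0x17 ⊕ 0x89 = 0x9E.
P[1]: T = 0x15, S = E(K, T) = 0x09; 0x48 ⊕ 0x09 = 0x41.
P[2]: T = 0x16, S = E(K, T) = 0x88; 0x01 ⊕ 0x88 = 0x89.
P[3]: T = 0x17, S = E(K, T) = 0x08; 0x76 ⊕ 0x08 = 0x7E.
P[4]: T = 0x18, S = E(K, T) = 0x8F; 0x50 ⊕ 0x8F = 0xDF.
P[5]: T = 0x19, S = E(K, T) = 0x0F; 0xB3 ⊕ 0x0F = 0xBC.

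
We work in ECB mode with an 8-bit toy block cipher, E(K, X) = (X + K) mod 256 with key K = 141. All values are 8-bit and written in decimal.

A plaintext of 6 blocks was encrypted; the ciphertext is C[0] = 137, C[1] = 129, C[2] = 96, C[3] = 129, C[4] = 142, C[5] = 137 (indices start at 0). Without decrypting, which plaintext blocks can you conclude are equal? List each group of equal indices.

P[0] = P[5]; P[1] = P[3]

ECB encrypts each block independently with the same key, so equal ciphertext blocks imply equal plaintext blocks.
C[0] = C[5] = 137, so P[0] = P[5].
C[1] = C[3] = 129, so P[1] = P[3].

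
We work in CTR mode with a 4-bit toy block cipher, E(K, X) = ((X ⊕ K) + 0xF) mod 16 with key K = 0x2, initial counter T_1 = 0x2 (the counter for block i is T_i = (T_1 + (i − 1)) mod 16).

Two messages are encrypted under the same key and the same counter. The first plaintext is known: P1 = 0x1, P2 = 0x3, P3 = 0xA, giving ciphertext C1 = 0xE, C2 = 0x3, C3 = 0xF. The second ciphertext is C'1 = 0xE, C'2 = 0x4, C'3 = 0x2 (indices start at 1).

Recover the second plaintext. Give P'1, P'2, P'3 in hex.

In CTR with a reused counter, both messages share the same keystream S_i, so C_i ⊕ C'_i = P_i ⊕ P'_i and thus P'_i = P_i ⊕ C_i ⊕ C'_i.
P'1: 0x1 ⊕ 0xE ⊕ 0xE = 0x1.
P'2: 0x3 ⊕ 0x3 ⊕ 0x4 = 0x4.
P'3: 0xA ⊕ 0xF ⊕ 0x2 = 0x7.

P'1 = 0x1, P'2 = 0x4, P'3 = 0x7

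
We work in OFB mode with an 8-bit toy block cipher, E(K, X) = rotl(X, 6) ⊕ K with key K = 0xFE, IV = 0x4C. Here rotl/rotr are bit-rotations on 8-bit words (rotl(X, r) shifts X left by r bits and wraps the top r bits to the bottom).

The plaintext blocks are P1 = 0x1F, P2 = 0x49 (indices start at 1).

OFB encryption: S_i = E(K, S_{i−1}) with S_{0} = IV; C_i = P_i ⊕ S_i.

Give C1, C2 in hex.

C1: S = E(K, 0x4C) = 0xED; 0x1F ⊕ 0xED = 0xF2.
C2: S = E(K, 0xED) = 0x85; 0x49 ⊕ 0x85 = 0xCC.

C1 = 0xF2, C2 = 0xCC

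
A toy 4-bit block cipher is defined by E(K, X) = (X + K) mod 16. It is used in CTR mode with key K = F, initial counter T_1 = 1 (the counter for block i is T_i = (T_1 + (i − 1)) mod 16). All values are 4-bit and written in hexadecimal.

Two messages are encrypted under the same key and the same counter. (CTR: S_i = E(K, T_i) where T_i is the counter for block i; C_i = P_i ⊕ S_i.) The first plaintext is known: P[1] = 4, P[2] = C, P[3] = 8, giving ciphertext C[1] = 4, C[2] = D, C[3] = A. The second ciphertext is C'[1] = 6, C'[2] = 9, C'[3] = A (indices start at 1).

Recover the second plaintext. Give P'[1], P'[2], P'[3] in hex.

In CTR with a reused counter, both messages share the same keystream S_i, so C_i ⊕ C'_i = P_i ⊕ P'_i and thus P'_i = P_i ⊕ C_i ⊕ C'_i.
P'[1]: 4 ⊕ 4 ⊕ 6 = 6.
P'[2]: C ⊕ D ⊕ 9 = 8.
P'[3]: 8 ⊕ A ⊕ A = 8.

P'[1] = 6, P'[2] = 8, P'[3] = 8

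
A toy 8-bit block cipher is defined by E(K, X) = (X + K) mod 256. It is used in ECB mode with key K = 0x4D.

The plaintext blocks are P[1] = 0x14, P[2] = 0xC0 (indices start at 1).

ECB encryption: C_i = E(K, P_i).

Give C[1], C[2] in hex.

C[1] = 0x61, C[2] = 0x0D

C[1]: E(K, 0x14) = 0x61.
C[2]: E(K, 0xC0) = 0x0D.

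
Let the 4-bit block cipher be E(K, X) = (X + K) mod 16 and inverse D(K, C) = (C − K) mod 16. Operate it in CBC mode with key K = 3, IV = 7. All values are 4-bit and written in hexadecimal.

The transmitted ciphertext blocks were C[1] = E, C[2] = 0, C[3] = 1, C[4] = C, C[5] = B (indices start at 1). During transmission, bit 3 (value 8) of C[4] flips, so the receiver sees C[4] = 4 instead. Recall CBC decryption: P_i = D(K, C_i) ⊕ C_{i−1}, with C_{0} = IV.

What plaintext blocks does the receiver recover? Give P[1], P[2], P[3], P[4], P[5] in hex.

P[1] = C, P[2] = 3, P[3] = E, P[4] = 0, P[5] = C

Only C[4] changed, to 4. In CBC, a change in C_i garbles P_i and flips the same bit in P_{i+1}. Decrypting the received ciphertext:
P[1]: D(K, E) = B; B ⊕ 7 = C.
P[2]: D(K, 0) = D; D ⊕ E = 3.
P[3]: D(K, 1) = E; E ⊕ 0 = E.
P[4]: D(K, 4) = 1; 1 ⊕ 1 = 0.
P[5]: D(K, B) = 8; 8 ⊕ 4 = C.
Blocks that differ from the original plaintext: P[4], P[5].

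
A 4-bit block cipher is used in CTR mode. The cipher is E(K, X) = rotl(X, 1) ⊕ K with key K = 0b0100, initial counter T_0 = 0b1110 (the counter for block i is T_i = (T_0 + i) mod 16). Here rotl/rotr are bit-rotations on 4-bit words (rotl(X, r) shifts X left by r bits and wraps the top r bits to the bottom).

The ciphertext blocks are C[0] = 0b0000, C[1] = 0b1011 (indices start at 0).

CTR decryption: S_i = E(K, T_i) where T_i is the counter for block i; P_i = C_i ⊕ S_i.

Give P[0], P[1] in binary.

P[0] = 0b1001, P[1] = 0b0000

P[0]: T = 0b1110, S = E(K, T) = 0b1001; 0b0000 ⊕ 0b1001 = 0b1001.
P[1]: T = 0b1111, S = E(K, T) = 0b1011; 0b1011 ⊕ 0b1011 = 0b0000.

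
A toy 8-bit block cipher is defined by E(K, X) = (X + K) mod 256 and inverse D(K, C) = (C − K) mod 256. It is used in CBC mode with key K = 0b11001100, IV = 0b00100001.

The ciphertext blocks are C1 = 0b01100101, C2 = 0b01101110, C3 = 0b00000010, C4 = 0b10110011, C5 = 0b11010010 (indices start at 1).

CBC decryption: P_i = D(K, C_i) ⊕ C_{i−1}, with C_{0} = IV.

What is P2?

P2: D(K, 0b01101110) = 0b10100010; 0b10100010 ⊕ 0b01100101 = 0b11000111.

P2 = 0b11000111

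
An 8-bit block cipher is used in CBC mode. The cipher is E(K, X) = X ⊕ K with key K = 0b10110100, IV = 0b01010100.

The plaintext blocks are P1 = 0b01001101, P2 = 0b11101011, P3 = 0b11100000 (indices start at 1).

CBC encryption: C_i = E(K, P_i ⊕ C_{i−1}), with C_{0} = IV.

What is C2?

C2 = 0b11110010

C1: P1 ⊕ 0b01010100 = 0b00011001; E(K, 0b00011001) = 0b10101101.
C2: P2 ⊕ 0b10101101 = 0b01000110; E(K, 0b01000110) = 0b11110010.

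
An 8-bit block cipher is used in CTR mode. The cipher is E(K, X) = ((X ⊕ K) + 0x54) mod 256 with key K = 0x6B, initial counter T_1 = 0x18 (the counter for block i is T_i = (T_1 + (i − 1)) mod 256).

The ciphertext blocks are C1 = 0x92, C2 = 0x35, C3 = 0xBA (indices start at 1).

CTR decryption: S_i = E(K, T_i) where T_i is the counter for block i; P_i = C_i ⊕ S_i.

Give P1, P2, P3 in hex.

P1 = 0x55, P2 = 0xF3, P3 = 0x7F

P1: T = 0x18, S = E(K, T) = 0xC7; 0x92 ⊕ 0xC7 = 0x55.
P2: T = 0x19, S = E(K, T) = 0xC6; 0x35 ⊕ 0xC6 = 0xF3.
P3: T = 0x1A, S = E(K, T) = 0xC5; 0xBA ⊕ 0xC5 = 0x7F.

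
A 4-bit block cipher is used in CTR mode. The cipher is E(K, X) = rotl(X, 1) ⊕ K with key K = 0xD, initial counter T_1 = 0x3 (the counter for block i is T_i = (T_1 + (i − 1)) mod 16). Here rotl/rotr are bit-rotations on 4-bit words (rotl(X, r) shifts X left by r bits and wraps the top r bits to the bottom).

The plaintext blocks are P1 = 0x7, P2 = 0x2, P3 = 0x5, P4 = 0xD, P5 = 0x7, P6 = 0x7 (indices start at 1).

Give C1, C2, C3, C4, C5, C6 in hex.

C1 = 0xC, C2 = 0x7, C3 = 0x2, C4 = 0xC, C5 = 0x4, C6 = 0xB

CTR encryption: S_i = E(K, T_i) where T_i is the counter for block i; C_i = P_i ⊕ S_i.
C1: T = 0x3, S = E(K, T) = 0xB; 0x7 ⊕ 0xB = 0xC.
C2: T = 0x4, S = E(K, T) = 0x5; 0x2 ⊕ 0x5 = 0x7.
C3: T = 0x5, S = E(K, T) = 0x7; 0x5 ⊕ 0x7 = 0x2.
C4: T = 0x6, S = E(K, T) = 0x1; 0xD ⊕ 0x1 = 0xC.
C5: T = 0x7, S = E(K, T) = 0x3; 0x7 ⊕ 0x3 = 0x4.
C6: T = 0x8, S = E(K, T) = 0xC; 0x7 ⊕ 0xC = 0xB.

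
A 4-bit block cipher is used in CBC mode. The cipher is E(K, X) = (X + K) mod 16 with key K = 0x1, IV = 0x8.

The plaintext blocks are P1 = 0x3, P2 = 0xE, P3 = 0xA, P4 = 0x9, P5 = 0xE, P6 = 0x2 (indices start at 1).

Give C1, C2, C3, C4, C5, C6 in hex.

C1 = 0xC, C2 = 0x3, C3 = 0xA, C4 = 0x4, C5 = 0xB, C6 = 0xA

CBC encryption: C_i = E(K, P_i ⊕ C_{i−1}), with C_{0} = IV.
C1: P1 ⊕ 0x8 = 0xB; E(K, 0xB) = 0xC.
C2: P2 ⊕ 0xC = 0x2; E(K, 0x2) = 0x3.
C3: P3 ⊕ 0x3 = 0x9; E(K, 0x9) = 0xA.
C4: P4 ⊕ 0xA = 0x3; E(K, 0x3) = 0x4.
C5: P5 ⊕ 0x4 = 0xA; E(K, 0xA) = 0xB.
C6: P6 ⊕ 0xB = 0x9; E(K, 0x9) = 0xA.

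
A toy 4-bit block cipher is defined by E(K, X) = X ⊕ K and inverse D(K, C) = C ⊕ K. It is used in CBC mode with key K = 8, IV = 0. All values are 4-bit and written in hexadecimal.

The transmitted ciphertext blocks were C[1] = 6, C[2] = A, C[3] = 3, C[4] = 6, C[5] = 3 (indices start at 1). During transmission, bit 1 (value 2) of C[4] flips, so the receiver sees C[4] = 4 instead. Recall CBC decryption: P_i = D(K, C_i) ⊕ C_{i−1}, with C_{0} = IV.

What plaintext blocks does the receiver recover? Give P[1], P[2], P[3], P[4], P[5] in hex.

Only C[4] changed, to 4. In CBC, a change in C_i garbles P_i and flips the same bit in P_{i+1}. Decrypting the received ciphertext:
P[1]: D(K, 6) = E; E ⊕ 0 = E.
P[2]: D(K, A) = 2; 2 ⊕ 6 = 4.
P[3]: D(K, 3) = B; B ⊕ A = 1.
P[4]: D(K, 4) = C; C ⊕ 3 = F.
P[5]: D(K, 3) = B; B ⊕ 4 = F.
Blocks that differ from the original plaintext: P[4], P[5].

P[1] = E, P[2] = 4, P[3] = 1, P[4] = F, P[5] = F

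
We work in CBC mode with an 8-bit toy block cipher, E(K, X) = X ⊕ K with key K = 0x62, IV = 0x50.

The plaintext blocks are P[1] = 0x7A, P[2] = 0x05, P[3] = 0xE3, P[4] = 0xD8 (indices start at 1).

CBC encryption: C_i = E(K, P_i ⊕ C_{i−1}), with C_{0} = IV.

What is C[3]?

C[1]: P[1] ⊕ 0x50 = 0x2A; E(K, 0x2A) = 0x48.
C[2]: P[2] ⊕ 0x48 = 0x4D; E(K, 0x4D) = 0x2F.
C[3]: P[3] ⊕ 0x2F = 0xCC; E(K, 0xCC) = 0xAE.

C[3] = 0xAE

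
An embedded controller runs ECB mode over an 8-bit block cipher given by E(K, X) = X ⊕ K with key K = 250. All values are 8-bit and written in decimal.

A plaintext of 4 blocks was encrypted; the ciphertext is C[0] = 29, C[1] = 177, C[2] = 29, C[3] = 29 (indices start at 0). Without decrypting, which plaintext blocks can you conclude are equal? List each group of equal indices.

ECB encrypts each block independently with the same key, so equal ciphertext blocks imply equal plaintext blocks.
C[0] = C[2] = C[3] = 29, so P[0] = P[2] = P[3].

P[0] = P[2] = P[3]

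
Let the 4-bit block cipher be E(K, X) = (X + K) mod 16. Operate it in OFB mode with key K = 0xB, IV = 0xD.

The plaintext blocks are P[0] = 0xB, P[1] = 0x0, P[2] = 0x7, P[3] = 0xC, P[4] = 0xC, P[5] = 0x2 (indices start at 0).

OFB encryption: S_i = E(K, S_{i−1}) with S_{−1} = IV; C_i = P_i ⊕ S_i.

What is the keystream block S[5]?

0xF

C[0]: S = E(K, 0xD) = 0x8; 0xB ⊕ 0x8 = 0x3.
C[1]: S = E(K, 0x8) = 0x3; 0x0 ⊕ 0x3 = 0x3.
C[2]: S = E(K, 0x3) = 0xE; 0x7 ⊕ 0xE = 0x9.
C[3]: S = E(K, 0xE) = 0x9; 0xC ⊕ 0x9 = 0x5.
C[4]: S = E(K, 0x9) = 0x4; 0xC ⊕ 0x4 = 0x8.
C[5]: S = E(K, 0x4) = 0xF; 0x2 ⊕ 0xF = 0xD.
So S[5] = 0xF.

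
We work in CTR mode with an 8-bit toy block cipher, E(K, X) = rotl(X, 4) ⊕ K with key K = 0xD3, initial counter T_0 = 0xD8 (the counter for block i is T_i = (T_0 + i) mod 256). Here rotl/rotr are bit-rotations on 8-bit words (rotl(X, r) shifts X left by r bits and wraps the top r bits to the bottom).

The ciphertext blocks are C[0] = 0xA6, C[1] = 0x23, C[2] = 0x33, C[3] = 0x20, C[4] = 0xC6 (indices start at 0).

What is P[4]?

CTR decryption: S_i = E(K, T_i) where T_i is the counter for block i; P_i = C_i ⊕ S_i.
P[4]: T = 0xDC, S = E(K, T) = 0x1E; 0xC6 ⊕ 0x1E = 0xD8.

P[4] = 0xD8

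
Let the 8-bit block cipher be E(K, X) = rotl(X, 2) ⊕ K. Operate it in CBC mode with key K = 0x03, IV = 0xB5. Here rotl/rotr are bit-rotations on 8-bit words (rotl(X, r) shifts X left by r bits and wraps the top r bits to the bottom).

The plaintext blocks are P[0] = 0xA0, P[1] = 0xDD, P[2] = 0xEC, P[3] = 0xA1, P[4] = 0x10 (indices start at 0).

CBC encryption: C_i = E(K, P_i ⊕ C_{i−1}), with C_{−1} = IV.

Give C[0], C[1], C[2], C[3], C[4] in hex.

C[0]: P[0] ⊕ 0xB5 = 0x15; E(K, 0x15) = 0x57.
C[1]: P[1] ⊕ 0x57 = 0x8A; E(K, 0x8A) = 0x29.
C[2]: P[2] ⊕ 0x29 = 0xC5; E(K, 0xC5) = 0x14.
C[3]: P[3] ⊕ 0x14 = 0xB5; E(K, 0xB5) = 0xD5.
C[4]: P[4] ⊕ 0xD5 = 0xC5; E(K, 0xC5) = 0x14.

C[0] = 0x57, C[1] = 0x29, C[2] = 0x14, C[3] = 0xD5, C[4] = 0x14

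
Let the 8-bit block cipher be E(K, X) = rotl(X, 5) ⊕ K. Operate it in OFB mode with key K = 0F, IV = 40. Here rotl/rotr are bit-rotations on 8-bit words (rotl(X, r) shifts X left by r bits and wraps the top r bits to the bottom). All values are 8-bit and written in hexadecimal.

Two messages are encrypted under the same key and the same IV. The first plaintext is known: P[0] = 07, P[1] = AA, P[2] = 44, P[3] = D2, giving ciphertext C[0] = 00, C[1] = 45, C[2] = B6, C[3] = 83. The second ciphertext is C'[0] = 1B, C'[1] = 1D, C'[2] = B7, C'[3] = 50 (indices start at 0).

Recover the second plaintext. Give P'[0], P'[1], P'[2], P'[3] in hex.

P'[0] = 1C, P'[1] = F2, P'[2] = 45, P'[3] = 01

In OFB with a reused IV, both messages share the same keystream S_i, so C_i ⊕ C'_i = P_i ⊕ P'_i and thus P'_i = P_i ⊕ C_i ⊕ C'_i.
P'[0]: 07 ⊕ 00 ⊕ 1B = 1C.
P'[1]: AA ⊕ 45 ⊕ 1D = F2.
P'[2]: 44 ⊕ B6 ⊕ B7 = 45.
P'[3]: D2 ⊕ 83 ⊕ 50 = 01.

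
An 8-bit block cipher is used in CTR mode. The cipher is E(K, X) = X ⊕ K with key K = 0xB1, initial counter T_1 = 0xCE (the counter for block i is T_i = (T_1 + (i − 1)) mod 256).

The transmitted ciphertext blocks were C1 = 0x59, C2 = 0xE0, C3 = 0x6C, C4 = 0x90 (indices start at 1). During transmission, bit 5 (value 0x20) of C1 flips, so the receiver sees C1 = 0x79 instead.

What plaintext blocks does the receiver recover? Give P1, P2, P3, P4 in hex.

CTR decryption: S_i = E(K, T_i) where T_i is the counter for block i; P_i = C_i ⊕ S_i.
Only C1 changed, to 0x79. In CTR, a change in C_i flips the same bit in P_i only; the keystream is unaffected. Decrypting the received ciphertext:
P1: T = 0xCE, S = E(K, T) = 0x7F; 0x79 ⊕ 0x7F = 0x06.
P2: T = 0xCF, S = E(K, T) = 0x7E; 0xE0 ⊕ 0x7E = 0x9E.
P3: T = 0xD0, S = E(K, T) = 0x61; 0x6C ⊕ 0x61 = 0x0D.
P4: T = 0xD1, S = E(K, T) = 0x60; 0x90 ⊕ 0x60 = 0xF0.
Blocks that differ from the original plaintext: P1.

P1 = 0x06, P2 = 0x9E, P3 = 0x0D, P4 = 0xF0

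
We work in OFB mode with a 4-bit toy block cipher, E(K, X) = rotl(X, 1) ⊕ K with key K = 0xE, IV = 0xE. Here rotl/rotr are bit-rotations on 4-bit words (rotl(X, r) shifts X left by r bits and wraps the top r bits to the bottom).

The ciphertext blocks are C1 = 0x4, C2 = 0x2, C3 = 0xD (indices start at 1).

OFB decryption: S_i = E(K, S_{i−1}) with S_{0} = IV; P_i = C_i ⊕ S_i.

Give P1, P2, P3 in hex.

P1 = 0x7, P2 = 0xA, P3 = 0x2

P1: S = E(K, 0xE) = 0x3; 0x4 ⊕ 0x3 = 0x7.
P2: S = E(K, 0x3) = 0x8; 0x2 ⊕ 0x8 = 0xA.
P3: S = E(K, 0x8) = 0xF; 0xD ⊕ 0xF = 0x2.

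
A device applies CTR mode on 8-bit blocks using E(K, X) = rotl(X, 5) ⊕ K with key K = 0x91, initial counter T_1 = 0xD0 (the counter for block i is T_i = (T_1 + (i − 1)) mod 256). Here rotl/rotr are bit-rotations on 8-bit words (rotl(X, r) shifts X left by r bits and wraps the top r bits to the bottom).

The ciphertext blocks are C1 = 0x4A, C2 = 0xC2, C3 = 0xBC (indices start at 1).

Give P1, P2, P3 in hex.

P1 = 0xC1, P2 = 0x69, P3 = 0x77

CTR decryption: S_i = E(K, T_i) where T_i is the counter for block i; P_i = C_i ⊕ S_i.
P1: T = 0xD0, S = E(K, T) = 0x8B; 0x4A ⊕ 0x8B = 0xC1.
P2: T = 0xD1, S = E(K, T) = 0xAB; 0xC2 ⊕ 0xAB = 0x69.
P3: T = 0xD2, S = E(K, T) = 0xCB; 0xBC ⊕ 0xCB = 0x77.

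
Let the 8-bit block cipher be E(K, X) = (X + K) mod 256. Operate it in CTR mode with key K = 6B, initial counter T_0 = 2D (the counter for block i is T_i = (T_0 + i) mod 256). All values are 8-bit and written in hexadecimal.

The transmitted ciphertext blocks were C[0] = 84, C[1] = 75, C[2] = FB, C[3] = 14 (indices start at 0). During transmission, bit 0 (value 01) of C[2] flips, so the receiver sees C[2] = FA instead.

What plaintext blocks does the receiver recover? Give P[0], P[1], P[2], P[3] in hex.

P[0] = 1C, P[1] = EC, P[2] = 60, P[3] = 8F

CTR decryption: S_i = E(K, T_i) where T_i is the counter for block i; P_i = C_i ⊕ S_i.
Only C[2] changed, to FA. In CTR, a change in C_i flips the same bit in P_i only; the keystream is unaffected. Decrypting the received ciphertext:
P[0]: T = 2D, S = E(K, T) = 98; 84 ⊕ 98 = 1C.
P[1]: T = 2E, S = E(K, T) = 99; 75 ⊕ 99 = EC.
P[2]: T = 2F, S = E(K, T) = 9A; FA ⊕ 9A = 60.
P[3]: T = 30, S = E(K, T) = 9B; 14 ⊕ 9B = 8F.
Blocks that differ from the original plaintext: P[2].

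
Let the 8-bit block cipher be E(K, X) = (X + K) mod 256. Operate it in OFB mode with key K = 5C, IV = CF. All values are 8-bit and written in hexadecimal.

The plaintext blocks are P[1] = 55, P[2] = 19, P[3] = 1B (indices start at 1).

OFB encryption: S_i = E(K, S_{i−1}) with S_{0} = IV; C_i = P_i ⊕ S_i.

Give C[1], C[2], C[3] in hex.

C[1] = 7E, C[2] = 9E, C[3] = F8

C[1]: S = E(K, CF) = 2B; 55 ⊕ 2B = 7E.
C[2]: S = E(K, 2B) = 87; 19 ⊕ 87 = 9E.
C[3]: S = E(K, 87) = E3; 1B ⊕ E3 = F8.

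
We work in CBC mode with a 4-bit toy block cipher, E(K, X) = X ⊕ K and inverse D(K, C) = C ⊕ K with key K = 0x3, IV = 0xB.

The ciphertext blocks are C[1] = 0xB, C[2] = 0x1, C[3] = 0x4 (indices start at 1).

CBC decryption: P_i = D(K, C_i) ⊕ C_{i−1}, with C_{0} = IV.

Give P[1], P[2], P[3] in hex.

P[1]: D(K, 0xB) = 0x8; 0x8 ⊕ 0xB = 0x3.
P[2]: D(K, 0x1) = 0x2; 0x2 ⊕ 0xB = 0x9.
P[3]: D(K, 0x4) = 0x7; 0x7 ⊕ 0x1 = 0x6.

P[1] = 0x3, P[2] = 0x9, P[3] = 0x6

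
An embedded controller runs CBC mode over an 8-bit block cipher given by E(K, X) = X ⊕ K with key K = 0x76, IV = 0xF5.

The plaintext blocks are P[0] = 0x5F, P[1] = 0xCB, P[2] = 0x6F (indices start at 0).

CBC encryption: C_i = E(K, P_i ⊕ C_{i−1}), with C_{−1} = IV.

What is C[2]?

C[2] = 0x78

C[0]: P[0] ⊕ 0xF5 = 0xAA; E(K, 0xAA) = 0xDC.
C[1]: P[1] ⊕ 0xDC = 0x17; E(K, 0x17) = 0x61.
C[2]: P[2] ⊕ 0x61 = 0x0E; E(K, 0x0E) = 0x78.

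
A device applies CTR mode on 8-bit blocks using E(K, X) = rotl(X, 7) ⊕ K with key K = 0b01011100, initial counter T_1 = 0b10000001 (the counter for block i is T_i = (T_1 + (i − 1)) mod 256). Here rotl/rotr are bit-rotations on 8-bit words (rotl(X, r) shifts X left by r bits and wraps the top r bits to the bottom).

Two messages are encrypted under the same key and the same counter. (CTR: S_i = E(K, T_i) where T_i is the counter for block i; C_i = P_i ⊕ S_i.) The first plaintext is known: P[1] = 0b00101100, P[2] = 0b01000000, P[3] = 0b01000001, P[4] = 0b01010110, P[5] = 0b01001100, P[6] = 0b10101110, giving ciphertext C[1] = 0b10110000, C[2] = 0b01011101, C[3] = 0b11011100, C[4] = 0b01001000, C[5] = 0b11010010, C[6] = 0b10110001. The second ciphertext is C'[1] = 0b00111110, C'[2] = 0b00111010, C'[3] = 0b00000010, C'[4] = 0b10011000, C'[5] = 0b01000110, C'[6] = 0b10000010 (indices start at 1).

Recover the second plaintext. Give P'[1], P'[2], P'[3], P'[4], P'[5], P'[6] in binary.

In CTR with a reused counter, both messages share the same keystream S_i, so C_i ⊕ C'_i = P_i ⊕ P'_i and thus P'_i = P_i ⊕ C_i ⊕ C'_i.
P'[1]: 0b00101100 ⊕ 0b10110000 ⊕ 0b00111110 = 0b10100010.
P'[2]: 0b01000000 ⊕ 0b01011101 ⊕ 0b00111010 = 0b00100111.
P'[3]: 0b01000001 ⊕ 0b11011100 ⊕ 0b00000010 = 0b10011111.
P'[4]: 0b01010110 ⊕ 0b01001000 ⊕ 0b10011000 = 0b10000110.
P'[5]: 0b01001100 ⊕ 0b11010010 ⊕ 0b01000110 = 0b11011000.
P'[6]: 0b10101110 ⊕ 0b10110001 ⊕ 0b10000010 = 0b10011101.

P'[1] = 0b10100010, P'[2] = 0b00100111, P'[3] = 0b10011111, P'[4] = 0b10000110, P'[5] = 0b11011000, P'[6] = 0b10011101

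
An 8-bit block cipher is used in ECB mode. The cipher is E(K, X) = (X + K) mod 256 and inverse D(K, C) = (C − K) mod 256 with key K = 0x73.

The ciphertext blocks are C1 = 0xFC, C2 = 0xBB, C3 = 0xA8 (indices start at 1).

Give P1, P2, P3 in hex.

ECB decryption: P_i = D(K, C_i).
P1: D(K, 0xFC) = 0x89.
P2: D(K, 0xBB) = 0x48.
P3: D(K, 0xA8) = 0x35.

P1 = 0x89, P2 = 0x48, P3 = 0x35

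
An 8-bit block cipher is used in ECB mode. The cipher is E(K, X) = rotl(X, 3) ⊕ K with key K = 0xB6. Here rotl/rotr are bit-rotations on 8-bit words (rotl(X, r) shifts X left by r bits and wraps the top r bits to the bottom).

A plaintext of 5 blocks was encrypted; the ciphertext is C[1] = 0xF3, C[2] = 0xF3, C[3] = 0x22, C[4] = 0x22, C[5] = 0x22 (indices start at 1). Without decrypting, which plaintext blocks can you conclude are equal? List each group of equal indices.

P[1] = P[2]; P[3] = P[4] = P[5]

ECB encrypts each block independently with the same key, so equal ciphertext blocks imply equal plaintext blocks.
C[1] = C[2] = 0xF3, so P[1] = P[2].
C[3] = C[4] = C[5] = 0x22, so P[3] = P[4] = P[5].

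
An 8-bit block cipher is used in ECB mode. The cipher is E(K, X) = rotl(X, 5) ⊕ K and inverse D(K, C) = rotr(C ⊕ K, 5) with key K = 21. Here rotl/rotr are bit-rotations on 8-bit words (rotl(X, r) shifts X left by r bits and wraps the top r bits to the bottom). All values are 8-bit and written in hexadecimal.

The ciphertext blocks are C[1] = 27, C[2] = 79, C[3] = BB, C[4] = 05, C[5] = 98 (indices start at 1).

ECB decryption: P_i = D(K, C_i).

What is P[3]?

P[3]: D(K, BB) = D4.

P[3] = D4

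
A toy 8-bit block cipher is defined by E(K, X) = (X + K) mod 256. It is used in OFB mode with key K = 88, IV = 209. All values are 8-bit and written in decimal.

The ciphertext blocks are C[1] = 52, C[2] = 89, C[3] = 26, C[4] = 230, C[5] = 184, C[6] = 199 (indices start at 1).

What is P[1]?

P[1] = 29

OFB decryption: S_i = E(K, S_{i−1}) with S_{0} = IV; P_i = C_i ⊕ S_i.
P[1]: S = E(K, 209) = 41; 52 ⊕ 41 = 29.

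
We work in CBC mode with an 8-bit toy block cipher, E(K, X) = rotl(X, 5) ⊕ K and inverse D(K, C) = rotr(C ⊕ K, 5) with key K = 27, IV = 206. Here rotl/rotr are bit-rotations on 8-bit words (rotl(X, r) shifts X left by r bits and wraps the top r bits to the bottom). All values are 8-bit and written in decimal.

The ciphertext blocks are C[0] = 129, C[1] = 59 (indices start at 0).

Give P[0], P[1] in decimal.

P[0] = 26, P[1] = 128

CBC decryption: P_i = D(K, C_i) ⊕ C_{i−1}, with C_{−1} = IV.
P[0]: D(K, 129) = 212; 212 ⊕ 206 = 26.
P[1]: D(K, 59) = 1; 1 ⊕ 129 = 128.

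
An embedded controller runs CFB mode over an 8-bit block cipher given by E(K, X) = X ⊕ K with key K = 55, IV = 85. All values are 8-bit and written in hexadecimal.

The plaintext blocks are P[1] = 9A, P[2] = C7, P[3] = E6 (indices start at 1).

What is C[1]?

CFB encryption: C_i = P_i ⊕ E(K, C_{i−1}), with C_{0} = IV.
C[1]: E(K, 85) = D0; 9A ⊕ D0 = 4A.

C[1] = 4A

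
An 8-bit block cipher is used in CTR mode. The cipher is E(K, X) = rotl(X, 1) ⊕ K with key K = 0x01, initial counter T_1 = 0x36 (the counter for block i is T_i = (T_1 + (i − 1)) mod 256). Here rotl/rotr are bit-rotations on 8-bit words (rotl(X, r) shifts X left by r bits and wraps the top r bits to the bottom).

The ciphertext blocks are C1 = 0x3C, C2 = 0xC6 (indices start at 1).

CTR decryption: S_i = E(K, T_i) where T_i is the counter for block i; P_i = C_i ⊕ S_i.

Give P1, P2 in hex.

P1 = 0x51, P2 = 0xA9

P1: T = 0x36, S = E(K, T) = 0x6D; 0x3C ⊕ 0x6D = 0x51.
P2: T = 0x37, S = E(K, T) = 0x6F; 0xC6 ⊕ 0x6F = 0xA9.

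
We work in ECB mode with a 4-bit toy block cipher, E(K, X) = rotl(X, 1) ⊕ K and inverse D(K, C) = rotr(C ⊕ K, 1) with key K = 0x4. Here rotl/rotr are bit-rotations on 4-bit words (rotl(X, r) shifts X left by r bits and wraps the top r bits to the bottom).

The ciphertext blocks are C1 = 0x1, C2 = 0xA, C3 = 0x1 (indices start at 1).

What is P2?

P2 = 0x7

ECB decryption: P_i = D(K, C_i).
P2: D(K, 0xA) = 0x7.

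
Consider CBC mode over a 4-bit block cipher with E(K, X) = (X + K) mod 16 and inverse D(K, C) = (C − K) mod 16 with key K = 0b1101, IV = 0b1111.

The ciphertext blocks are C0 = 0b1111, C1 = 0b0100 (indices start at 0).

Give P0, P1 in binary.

CBC decryption: P_i = D(K, C_i) ⊕ C_{i−1}, with C_{−1} = IV.
P0: D(K, 0b1111) = 0b0010; 0b0010 ⊕ 0b1111 = 0b1101.
P1: D(K, 0b0100) = 0b0111; 0b0111 ⊕ 0b1111 = 0b1000.

P0 = 0b1101, P1 = 0b1000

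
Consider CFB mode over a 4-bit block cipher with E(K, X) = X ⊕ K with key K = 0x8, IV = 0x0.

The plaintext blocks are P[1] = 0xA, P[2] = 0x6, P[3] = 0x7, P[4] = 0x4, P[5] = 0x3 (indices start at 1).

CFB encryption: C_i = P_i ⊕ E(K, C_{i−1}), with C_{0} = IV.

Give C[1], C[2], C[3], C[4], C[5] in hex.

C[1]: E(K, 0x0) = 0x8; 0xA ⊕ 0x8 = 0x2.
C[2]: E(K, 0x2) = 0xA; 0x6 ⊕ 0xA = 0xC.
C[3]: E(K, 0xC) = 0x4; 0x7 ⊕ 0x4 = 0x3.
C[4]: E(K, 0x3) = 0xB; 0x4 ⊕ 0xB = 0xF.
C[5]: E(K, 0xF) = 0x7; 0x3 ⊕ 0x7 = 0x4.

C[1] = 0x2, C[2] = 0xC, C[3] = 0x3, C[4] = 0xF, C[5] = 0x4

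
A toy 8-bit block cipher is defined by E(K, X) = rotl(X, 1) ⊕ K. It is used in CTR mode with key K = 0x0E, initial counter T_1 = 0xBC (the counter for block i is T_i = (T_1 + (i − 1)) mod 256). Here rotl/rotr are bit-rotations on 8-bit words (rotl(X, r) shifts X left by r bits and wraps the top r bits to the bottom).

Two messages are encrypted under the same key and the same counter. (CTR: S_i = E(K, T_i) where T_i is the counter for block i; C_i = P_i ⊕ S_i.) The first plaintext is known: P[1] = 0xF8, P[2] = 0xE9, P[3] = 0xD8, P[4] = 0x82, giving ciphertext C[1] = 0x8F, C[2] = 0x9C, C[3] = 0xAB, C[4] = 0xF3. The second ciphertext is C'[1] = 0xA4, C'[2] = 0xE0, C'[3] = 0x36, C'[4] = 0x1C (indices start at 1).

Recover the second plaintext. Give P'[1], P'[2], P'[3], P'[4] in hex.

P'[1] = 0xD3, P'[2] = 0x95, P'[3] = 0x45, P'[4] = 0x6D

In CTR with a reused counter, both messages share the same keystream S_i, so C_i ⊕ C'_i = P_i ⊕ P'_i and thus P'_i = P_i ⊕ C_i ⊕ C'_i.
P'[1]: 0xF8 ⊕ 0x8F ⊕ 0xA4 = 0xD3.
P'[2]: 0xE9 ⊕ 0x9C ⊕ 0xE0 = 0x95.
P'[3]: 0xD8 ⊕ 0xAB ⊕ 0x36 = 0x45.
P'[4]: 0x82 ⊕ 0xF3 ⊕ 0x1C = 0x6D.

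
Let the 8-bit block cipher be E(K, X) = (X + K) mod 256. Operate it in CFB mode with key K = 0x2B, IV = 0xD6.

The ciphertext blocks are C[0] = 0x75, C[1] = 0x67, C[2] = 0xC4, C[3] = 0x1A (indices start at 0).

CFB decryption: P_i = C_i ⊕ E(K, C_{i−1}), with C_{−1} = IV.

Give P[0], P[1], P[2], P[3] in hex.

P[0]: E(K, 0xD6) = 0x01; 0x75 ⊕ 0x01 = 0x74.
P[1]: E(K, 0x75) = 0xA0; 0x67 ⊕ 0xA0 = 0xC7.
P[2]: E(K, 0x67) = 0x92; 0xC4 ⊕ 0x92 = 0x56.
P[3]: E(K, 0xC4) = 0xEF; 0x1A ⊕ 0xEF = 0xF5.

P[0] = 0x74, P[1] = 0xC7, P[2] = 0x56, P[3] = 0xF5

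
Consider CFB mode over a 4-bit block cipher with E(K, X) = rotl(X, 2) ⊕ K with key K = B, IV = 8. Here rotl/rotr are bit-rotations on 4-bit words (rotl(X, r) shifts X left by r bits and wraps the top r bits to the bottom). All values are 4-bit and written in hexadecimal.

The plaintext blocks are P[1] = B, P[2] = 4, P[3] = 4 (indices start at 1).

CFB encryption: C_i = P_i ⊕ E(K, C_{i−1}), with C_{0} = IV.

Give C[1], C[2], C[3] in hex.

C[1] = 2, C[2] = 7, C[3] = 2

C[1]: E(K, 8) = 9; B ⊕ 9 = 2.
C[2]: E(K, 2) = 3; 4 ⊕ 3 = 7.
C[3]: E(K, 7) = 6; 4 ⊕ 6 = 2.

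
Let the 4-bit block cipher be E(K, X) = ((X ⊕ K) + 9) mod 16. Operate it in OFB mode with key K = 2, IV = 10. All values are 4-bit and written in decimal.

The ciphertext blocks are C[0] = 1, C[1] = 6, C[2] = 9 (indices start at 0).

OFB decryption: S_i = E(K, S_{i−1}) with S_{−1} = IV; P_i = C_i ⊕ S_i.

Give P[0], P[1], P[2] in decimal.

P[0]: S = E(K, 10) = 1; 1 ⊕ 1 = 0.
P[1]: S = E(K, 1) = 12; 6 ⊕ 12 = 10.
P[2]: S = E(K, 12) = 7; 9 ⊕ 7 = 14.

P[0] = 0, P[1] = 10, P[2] = 14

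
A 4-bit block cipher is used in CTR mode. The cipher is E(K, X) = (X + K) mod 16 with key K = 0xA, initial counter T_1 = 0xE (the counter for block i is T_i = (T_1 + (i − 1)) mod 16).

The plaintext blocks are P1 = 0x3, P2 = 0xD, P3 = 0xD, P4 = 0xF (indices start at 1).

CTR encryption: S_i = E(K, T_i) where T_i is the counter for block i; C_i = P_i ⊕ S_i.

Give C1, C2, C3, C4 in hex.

C1: T = 0xE, S = E(K, T) = 0x8; 0x3 ⊕ 0x8 = 0xB.
C2: T = 0xF, S = E(K, T) = 0x9; 0xD ⊕ 0x9 = 0x4.
C3: T = 0x0, S = E(K, T) = 0xA; 0xD ⊕ 0xA = 0x7.
C4: T = 0x1, S = E(K, T) = 0xB; 0xF ⊕ 0xB = 0x4.

C1 = 0xB, C2 = 0x4, C3 = 0x7, C4 = 0x4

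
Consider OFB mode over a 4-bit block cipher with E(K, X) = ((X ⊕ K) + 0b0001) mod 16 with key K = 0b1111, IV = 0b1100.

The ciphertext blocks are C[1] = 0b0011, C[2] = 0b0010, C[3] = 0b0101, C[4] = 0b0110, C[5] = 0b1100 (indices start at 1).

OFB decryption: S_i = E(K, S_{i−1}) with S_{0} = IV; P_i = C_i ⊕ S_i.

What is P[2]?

P[1]: S = E(K, 0b1100) = 0b0100; 0b0011 ⊕ 0b0100 = 0b0111.
P[2]: S = E(K, 0b0100) = 0b1100; 0b0010 ⊕ 0b1100 = 0b1110.

P[2] = 0b1110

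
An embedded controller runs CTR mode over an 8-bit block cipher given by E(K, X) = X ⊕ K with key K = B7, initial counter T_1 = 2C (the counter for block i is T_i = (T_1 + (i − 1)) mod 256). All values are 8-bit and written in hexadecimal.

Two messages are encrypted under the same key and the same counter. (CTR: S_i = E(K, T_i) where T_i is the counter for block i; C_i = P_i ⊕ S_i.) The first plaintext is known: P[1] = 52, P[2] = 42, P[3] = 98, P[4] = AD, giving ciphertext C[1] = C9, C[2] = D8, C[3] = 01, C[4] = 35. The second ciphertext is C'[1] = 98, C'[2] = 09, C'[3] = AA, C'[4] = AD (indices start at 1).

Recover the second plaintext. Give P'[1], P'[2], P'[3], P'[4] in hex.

In CTR with a reused counter, both messages share the same keystream S_i, so C_i ⊕ C'_i = P_i ⊕ P'_i and thus P'_i = P_i ⊕ C_i ⊕ C'_i.
P'[1]: 52 ⊕ C9 ⊕ 98 = 03.
P'[2]: 42 ⊕ D8 ⊕ 09 = 93.
P'[3]: 98 ⊕ 01 ⊕ AA = 33.
P'[4]: AD ⊕ 35 ⊕ AD = 35.

P'[1] = 03, P'[2] = 93, P'[3] = 33, P'[4] = 35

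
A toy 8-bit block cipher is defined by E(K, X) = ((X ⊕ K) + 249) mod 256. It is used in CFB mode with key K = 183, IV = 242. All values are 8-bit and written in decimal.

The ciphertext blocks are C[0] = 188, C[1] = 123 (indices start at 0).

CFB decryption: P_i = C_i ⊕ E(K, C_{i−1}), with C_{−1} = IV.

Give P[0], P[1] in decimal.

P[0]: E(K, 242) = 62; 188 ⊕ 62 = 130.
P[1]: E(K, 188) = 4; 123 ⊕ 4 = 127.

P[0] = 130, P[1] = 127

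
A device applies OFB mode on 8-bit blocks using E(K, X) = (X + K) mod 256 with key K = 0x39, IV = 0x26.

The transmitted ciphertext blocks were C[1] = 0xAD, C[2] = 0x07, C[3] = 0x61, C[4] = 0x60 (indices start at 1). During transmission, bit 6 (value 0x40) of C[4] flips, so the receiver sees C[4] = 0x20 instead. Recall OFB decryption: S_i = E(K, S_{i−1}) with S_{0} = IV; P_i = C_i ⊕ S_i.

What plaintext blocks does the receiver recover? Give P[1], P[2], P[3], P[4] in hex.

Only C[4] changed, to 0x20. In OFB, a change in C_i flips the same bit in P_i only; the keystream is unaffected. Decrypting the received ciphertext:
P[1]: S = E(K, 0x26) = 0x5F; 0xAD ⊕ 0x5F = 0xF2.
P[2]: S = E(K, 0x5F) = 0x98; 0x07 ⊕ 0x98 = 0x9F.
P[3]: S = E(K, 0x98) = 0xD1; 0x61 ⊕ 0xD1 = 0xB0.
P[4]: S = E(K, 0xD1) = 0x0A; 0x20 ⊕ 0x0A = 0x2A.
Blocks that differ from the original plaintext: P[4].

P[1] = 0xF2, P[2] = 0x9F, P[3] = 0xB0, P[4] = 0x2A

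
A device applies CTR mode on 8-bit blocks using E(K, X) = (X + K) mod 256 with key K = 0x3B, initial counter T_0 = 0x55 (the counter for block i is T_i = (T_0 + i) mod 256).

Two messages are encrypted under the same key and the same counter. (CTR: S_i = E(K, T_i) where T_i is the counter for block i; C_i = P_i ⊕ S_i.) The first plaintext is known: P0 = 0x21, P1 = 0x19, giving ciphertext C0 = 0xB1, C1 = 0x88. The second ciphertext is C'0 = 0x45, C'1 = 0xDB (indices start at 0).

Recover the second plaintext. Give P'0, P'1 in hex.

P'0 = 0xD5, P'1 = 0x4A

In CTR with a reused counter, both messages share the same keystream S_i, so C_i ⊕ C'_i = P_i ⊕ P'_i and thus P'_i = P_i ⊕ C_i ⊕ C'_i.
P'0: 0x21 ⊕ 0xB1 ⊕ 0x45 = 0xD5.
P'1: 0x19 ⊕ 0x88 ⊕ 0xDB = 0x4A.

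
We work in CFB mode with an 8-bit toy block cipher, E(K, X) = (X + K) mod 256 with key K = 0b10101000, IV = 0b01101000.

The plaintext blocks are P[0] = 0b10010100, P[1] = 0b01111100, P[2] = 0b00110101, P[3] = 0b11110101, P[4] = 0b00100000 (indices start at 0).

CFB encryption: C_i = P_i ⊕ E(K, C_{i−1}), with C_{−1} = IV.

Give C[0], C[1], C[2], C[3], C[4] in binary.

C[0]: E(K, 0b01101000) = 0b00010000; 0b10010100 ⊕ 0b00010000 = 0b10000100.
C[1]: E(K, 0b10000100) = 0b00101100; 0b01111100 ⊕ 0b00101100 = 0b01010000.
C[2]: E(K, 0b01010000) = 0b11111000; 0b00110101 ⊕ 0b11111000 = 0b11001101.
C[3]: E(K, 0b11001101) = 0b01110101; 0b11110101 ⊕ 0b01110101 = 0b10000000.
C[4]: E(K, 0b10000000) = 0b00101000; 0b00100000 ⊕ 0b00101000 = 0b00001000.

C[0] = 0b10000100, C[1] = 0b01010000, C[2] = 0b11001101, C[3] = 0b10000000, C[4] = 0b00001000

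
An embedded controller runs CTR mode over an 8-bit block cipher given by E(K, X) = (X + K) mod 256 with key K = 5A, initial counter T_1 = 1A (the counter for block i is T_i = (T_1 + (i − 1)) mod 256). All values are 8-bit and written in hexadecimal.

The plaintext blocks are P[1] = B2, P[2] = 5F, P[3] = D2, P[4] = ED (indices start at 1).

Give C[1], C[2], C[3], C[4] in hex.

CTR encryption: S_i = E(K, T_i) where T_i is the counter for block i; C_i = P_i ⊕ S_i.
C[1]: T = 1A, S = E(K, T) = 74; B2 ⊕ 74 = C6.
C[2]: T = 1B, S = E(K, T) = 75; 5F ⊕ 75 = 2A.
C[3]: T = 1C, S = E(K, T) = 76; D2 ⊕ 76 = A4.
C[4]: T = 1D, S = E(K, T) = 77; ED ⊕ 77 = 9A.

C[1] = C6, C[2] = 2A, C[3] = A4, C[4] = 9A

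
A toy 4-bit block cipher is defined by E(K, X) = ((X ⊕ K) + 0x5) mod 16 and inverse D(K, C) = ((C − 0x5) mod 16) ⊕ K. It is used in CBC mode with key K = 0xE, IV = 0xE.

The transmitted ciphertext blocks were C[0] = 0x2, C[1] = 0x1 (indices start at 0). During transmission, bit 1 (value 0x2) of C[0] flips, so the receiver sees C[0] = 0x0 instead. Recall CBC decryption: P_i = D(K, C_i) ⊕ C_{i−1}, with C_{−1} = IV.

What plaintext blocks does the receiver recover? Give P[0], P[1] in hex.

Only C[0] changed, to 0x0. In CBC, a change in C_i garbles P_i and flips the same bit in P_{i+1}. Decrypting the received ciphertext:
P[0]: D(K, 0x0) = 0x5; 0x5 ⊕ 0xE = 0xB.
P[1]: D(K, 0x1) = 0x2; 0x2 ⊕ 0x0 = 0x2.
Blocks that differ from the original plaintext: P[0], P[1].

P[0] = 0xB, P[1] = 0x2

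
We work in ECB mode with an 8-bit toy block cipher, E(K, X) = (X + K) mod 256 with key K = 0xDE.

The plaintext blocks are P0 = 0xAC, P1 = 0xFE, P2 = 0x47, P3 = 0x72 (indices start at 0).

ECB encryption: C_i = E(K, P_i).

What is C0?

C0: E(K, 0xAC) = 0x8A.

C0 = 0x8A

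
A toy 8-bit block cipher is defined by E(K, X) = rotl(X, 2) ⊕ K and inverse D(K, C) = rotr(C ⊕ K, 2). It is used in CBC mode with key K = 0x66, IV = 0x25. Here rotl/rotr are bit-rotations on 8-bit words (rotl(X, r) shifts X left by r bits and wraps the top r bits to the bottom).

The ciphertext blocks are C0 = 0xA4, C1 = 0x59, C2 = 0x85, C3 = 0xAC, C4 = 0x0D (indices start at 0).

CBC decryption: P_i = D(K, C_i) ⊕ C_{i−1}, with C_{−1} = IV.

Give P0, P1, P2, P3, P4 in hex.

P0 = 0x95, P1 = 0x6B, P2 = 0xA1, P3 = 0x37, P4 = 0x76

P0: D(K, 0xA4) = 0xB0; 0xB0 ⊕ 0x25 = 0x95.
P1: D(K, 0x59) = 0xCF; 0xCF ⊕ 0xA4 = 0x6B.
P2: D(K, 0x85) = 0xF8; 0xF8 ⊕ 0x59 = 0xA1.
P3: D(K, 0xAC) = 0xB2; 0xB2 ⊕ 0x85 = 0x37.
P4: D(K, 0x0D) = 0xDA; 0xDA ⊕ 0xAC = 0x76.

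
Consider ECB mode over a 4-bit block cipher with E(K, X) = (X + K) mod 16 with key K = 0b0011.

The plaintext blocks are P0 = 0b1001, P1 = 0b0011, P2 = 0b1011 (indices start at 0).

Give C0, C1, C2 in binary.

C0 = 0b1100, C1 = 0b0110, C2 = 0b1110

ECB encryption: C_i = E(K, P_i).
C0: E(K, 0b1001) = 0b1100.
C1: E(K, 0b0011) = 0b0110.
C2: E(K, 0b1011) = 0b1110.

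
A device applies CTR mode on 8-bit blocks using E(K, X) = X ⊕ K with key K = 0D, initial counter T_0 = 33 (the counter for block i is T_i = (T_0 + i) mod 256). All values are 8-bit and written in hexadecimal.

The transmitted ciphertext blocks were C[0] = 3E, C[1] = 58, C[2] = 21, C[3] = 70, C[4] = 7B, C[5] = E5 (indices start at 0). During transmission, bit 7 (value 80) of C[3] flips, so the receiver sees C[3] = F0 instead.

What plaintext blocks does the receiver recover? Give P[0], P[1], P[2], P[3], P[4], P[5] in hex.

P[0] = 00, P[1] = 61, P[2] = 19, P[3] = CB, P[4] = 41, P[5] = D0

CTR decryption: S_i = E(K, T_i) where T_i is the counter for block i; P_i = C_i ⊕ S_i.
Only C[3] changed, to F0. In CTR, a change in C_i flips the same bit in P_i only; the keystream is unaffected. Decrypting the received ciphertext:
P[0]: T = 33, S = E(K, T) = 3E; 3E ⊕ 3E = 00.
P[1]: T = 34, S = E(K, T) = 39; 58 ⊕ 39 = 61.
P[2]: T = 35, S = E(K, T) = 38; 21 ⊕ 38 = 19.
P[3]: T = 36, S = E(K, T) = 3B; F0 ⊕ 3B = CB.
P[4]: T = 37, S = E(K, T) = 3A; 7B ⊕ 3A = 41.
P[5]: T = 38, S = E(K, T) = 35; E5 ⊕ 35 = D0.
Blocks that differ from the original plaintext: P[3].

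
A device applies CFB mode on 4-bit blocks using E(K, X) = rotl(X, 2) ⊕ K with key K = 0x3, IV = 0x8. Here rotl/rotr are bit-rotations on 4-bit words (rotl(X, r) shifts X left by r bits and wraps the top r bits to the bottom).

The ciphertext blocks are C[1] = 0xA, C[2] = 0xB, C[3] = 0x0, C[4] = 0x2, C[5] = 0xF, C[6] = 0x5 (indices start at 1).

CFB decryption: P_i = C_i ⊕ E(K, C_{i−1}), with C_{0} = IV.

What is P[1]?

P[1]: E(K, 0x8) = 0x1; 0xA ⊕ 0x1 = 0xB.

P[1] = 0xB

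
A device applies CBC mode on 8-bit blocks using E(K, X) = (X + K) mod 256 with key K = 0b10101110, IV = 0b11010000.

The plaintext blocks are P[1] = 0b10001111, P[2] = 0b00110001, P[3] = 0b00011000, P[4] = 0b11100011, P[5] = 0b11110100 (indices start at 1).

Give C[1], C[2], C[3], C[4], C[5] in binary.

CBC encryption: C_i = E(K, P_i ⊕ C_{i−1}), with C_{0} = IV.
C[1]: P[1] ⊕ 0b11010000 = 0b01011111; E(K, 0b01011111) = 0b00001101.
C[2]: P[2] ⊕ 0b00001101 = 0b00111100; E(K, 0b00111100) = 0b11101010.
C[3]: P[3] ⊕ 0b11101010 = 0b11110010; E(K, 0b11110010) = 0b10100000.
C[4]: P[4] ⊕ 0b10100000 = 0b01000011; E(K, 0b01000011) = 0b11110001.
C[5]: P[5] ⊕ 0b11110001 = 0b00000101; E(K, 0b00000101) = 0b10110011.

C[1] = 0b00001101, C[2] = 0b11101010, C[3] = 0b10100000, C[4] = 0b11110001, C[5] = 0b10110011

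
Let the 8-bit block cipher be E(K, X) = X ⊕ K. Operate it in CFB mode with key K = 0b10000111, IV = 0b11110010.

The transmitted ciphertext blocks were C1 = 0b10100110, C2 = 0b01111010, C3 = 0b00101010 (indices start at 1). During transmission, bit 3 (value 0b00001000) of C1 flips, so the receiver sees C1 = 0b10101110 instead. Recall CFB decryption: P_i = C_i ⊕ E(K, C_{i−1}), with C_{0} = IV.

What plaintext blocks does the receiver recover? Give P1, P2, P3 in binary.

Only C1 changed, to 0b10101110. In CFB, a change in C_i flips the same bit in P_i and garbles P_{i+1}. Decrypting the received ciphertext:
P1: E(K, 0b11110010) = 0b01110101; 0b10101110 ⊕ 0b01110101 = 0b11011011.
P2: E(K, 0b10101110) = 0b00101001; 0b01111010 ⊕ 0b00101001 = 0b01010011.
P3: E(K, 0b01111010) = 0b11111101; 0b00101010 ⊕ 0b11111101 = 0b11010111.
Blocks that differ from the original plaintext: P1, P2.

P1 = 0b11011011, P2 = 0b01010011, P3 = 0b11010111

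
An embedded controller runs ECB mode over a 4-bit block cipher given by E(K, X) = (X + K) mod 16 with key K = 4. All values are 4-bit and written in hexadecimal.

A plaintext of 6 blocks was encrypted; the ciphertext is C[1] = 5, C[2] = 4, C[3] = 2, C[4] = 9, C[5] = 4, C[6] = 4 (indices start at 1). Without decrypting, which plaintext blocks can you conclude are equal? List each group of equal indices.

ECB encrypts each block independently with the same key, so equal ciphertext blocks imply equal plaintext blocks.
C[2] = C[5] = C[6] = 4, so P[2] = P[5] = P[6].

P[2] = P[5] = P[6]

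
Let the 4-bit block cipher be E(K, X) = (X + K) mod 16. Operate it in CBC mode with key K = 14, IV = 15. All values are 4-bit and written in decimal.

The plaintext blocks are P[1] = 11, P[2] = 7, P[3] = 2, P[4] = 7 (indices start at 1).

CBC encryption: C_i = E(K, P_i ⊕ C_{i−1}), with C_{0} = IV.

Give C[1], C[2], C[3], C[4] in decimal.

C[1] = 2, C[2] = 3, C[3] = 15, C[4] = 6

C[1]: P[1] ⊕ 15 = 4; E(K, 4) = 2.
C[2]: P[2] ⊕ 2 = 5; E(K, 5) = 3.
C[3]: P[3] ⊕ 3 = 1; E(K, 1) = 15.
C[4]: P[4] ⊕ 15 = 8; E(K, 8) = 6.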